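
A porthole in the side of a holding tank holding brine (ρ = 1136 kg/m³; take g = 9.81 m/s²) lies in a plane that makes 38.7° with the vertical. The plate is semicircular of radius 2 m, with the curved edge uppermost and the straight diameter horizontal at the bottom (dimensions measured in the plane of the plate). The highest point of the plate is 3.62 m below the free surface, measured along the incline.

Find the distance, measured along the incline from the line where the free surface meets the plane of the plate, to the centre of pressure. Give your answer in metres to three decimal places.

y_p = 4.830 m

γ = ρg = 1136 × 9.81 / 1000 = 11.14416 kN/m³.
The plate makes 38.7° with the vertical, i.e. θ = 90° − 38.7° = 51.3° to the horizontal. Measuring y along the incline from the free-surface line, vertical depth h = y·sinθ with sinθ = 0.780430.
The centroid lies 4r/(3π) = 0.848826 m above the diameter, so r − 4r/(3π) = 2 − 0.848826 = 1.15117 m below the topmost point, so y_c = 3.62 + 1.15117 = 4.77117 m and h_c = 4.77117 × 0.780430 = 3.72356 m.
A = πr²/2 = π × 2²/2 = 6.28319 m².
Resultant F = γ·h_c·A = 11.14416 × 3.72356 × 6.28319 = 260.727 kN.
I_c = (π/8 − 8/(9π))·r⁴ = 0.109757 × 2⁴ = 1.75611 m⁴.
Centre of pressure: y_p = y_c + I_c/(y_c·A) = 4.77117 + 1.75611/(4.77117 × 6.28319) = 4.77117 + 0.0585796 = 4.82975 m along the plane.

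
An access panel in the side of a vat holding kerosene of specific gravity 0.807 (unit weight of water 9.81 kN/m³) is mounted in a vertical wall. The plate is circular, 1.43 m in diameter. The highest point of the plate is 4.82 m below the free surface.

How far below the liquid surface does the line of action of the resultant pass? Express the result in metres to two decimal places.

h_p = 5.56 m

γ = 0.807 × 9.81 = 7.91667 kN/m³.
The centroid is at the centre, 0.715 m below the top of the plate, so the centroid depth is h_c = 4.82 + 0.715 = 5.535 m.
A = π(0.715)² = 1.60606 m².
Resultant F = γ·h_c·A = 7.91667 × 5.535 × 1.60606 = 70.3756 kN.
I_c = πr⁴/4 = π × 0.715⁴/4 = 0.205265 m⁴.
Centre of pressure: y_p = y_c + I_c/(y_c·A) = 5.535 + 0.205265/(5.535 × 1.60606) = 5.535 + 0.0230906 = 5.55809 m along the plane.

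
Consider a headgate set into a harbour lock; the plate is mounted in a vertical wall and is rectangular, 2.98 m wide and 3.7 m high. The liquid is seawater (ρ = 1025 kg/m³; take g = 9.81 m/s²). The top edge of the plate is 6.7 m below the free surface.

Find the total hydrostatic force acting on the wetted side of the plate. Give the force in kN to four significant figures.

γ = ρg = 1025 × 9.81 / 1000 = 10.05525 kN/m³.
The centroid lies 3.7/2 = 1.85 m below the top edge, so the centroid depth is h_c = 6.7 + 1.85 = 8.55 m.
A = 2.98 × 3.7 = 11.026 m².
Resultant F = γ·h_c·A = 10.05525 × 8.55 × 11.026 = 947.932 kN.

F ≈ 947.9 kN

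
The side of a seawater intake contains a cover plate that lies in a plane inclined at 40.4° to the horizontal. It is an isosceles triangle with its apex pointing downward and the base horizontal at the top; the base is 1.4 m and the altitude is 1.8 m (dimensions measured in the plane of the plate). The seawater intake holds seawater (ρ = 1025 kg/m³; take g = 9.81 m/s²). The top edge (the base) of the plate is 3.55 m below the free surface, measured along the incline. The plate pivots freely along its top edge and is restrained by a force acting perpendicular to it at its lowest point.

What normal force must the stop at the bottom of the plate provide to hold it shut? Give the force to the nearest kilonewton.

P ≈ 12 kN

γ = ρg = 1025 × 9.81 / 1000 = 10.05525 kN/m³.
Let θ = 40.4° be the plate's angle to the horizontal; measure y along the incline from where the plane meets the free surface. Vertical depth h = y·sinθ with sinθ = 0.648120.
With the apex down, the centroid sits h/3 = 1.8/3 = 0.6 m below the base (the top edge), so y_c = 3.55 + 0.6 = 4.15 m and h_c = 4.15 × 0.648120 = 2.6897 m.
A = ½ × 1.4 × 1.8 = 1.26 m².
Resultant F = γ·h_c·A = 10.05525 × 2.6897 × 1.26 = 34.0775 kN.
I_c = b·h³/36 = 1.4 × 1.8³/36 = 0.2268 m⁴.
Centre of pressure: y_p = y_c + I_c/(y_c·A) = 4.15 + 0.2268/(4.15 × 1.26) = 4.15 + 0.0433735 = 4.19337 m along the plane.
The resultant acts 0.6 + 0.0433735 = 0.643373 m (along the plate) below the hinge at the top edge, so the moment about the hinge is M = F × 0.643373 = 34.0775 × 0.643373 = 21.9245 kN·m.
A normal force at the bottom, 1.8 m from the hinge, must supply this moment: P = 21.9245/1.8 = 12.1803 kN.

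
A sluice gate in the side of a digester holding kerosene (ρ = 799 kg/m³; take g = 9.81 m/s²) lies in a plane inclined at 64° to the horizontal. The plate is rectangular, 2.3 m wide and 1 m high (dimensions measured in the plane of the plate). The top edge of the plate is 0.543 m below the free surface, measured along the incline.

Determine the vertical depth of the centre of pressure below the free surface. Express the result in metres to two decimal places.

h_p = 1.01 m

γ = ρg = 799 × 9.81 / 1000 = 7.83819 kN/m³.
Let θ = 64° be the plate's angle to the horizontal; measure y along the incline from where the plane meets the free surface. Vertical depth h = y·sinθ with sinθ = 0.898794.
The centroid lies 1/2 = 0.5 m below the top edge, so y_c = 0.543 + 0.5 = 1.043 m and h_c = 1.043 × 0.898794 = 0.937442 m.
A = 2.3 × 1 = 2.3 m².
Resultant F = γ·h_c·A = 7.83819 × 0.937442 × 2.3 = 16.9001 kN.
I_c = b·h³/12 = 2.3 × 1³/12 = 0.191667 m⁴.
Centre of pressure: y_p = y_c + I_c/(y_c·A) = 1.043 + 0.191667/(1.043 × 2.3) = 1.043 + 0.0798979 = 1.1229 m along the plane.
Vertically, h_p = y_p·sinθ = 1.1229 × 0.898794 = 1.00926 m.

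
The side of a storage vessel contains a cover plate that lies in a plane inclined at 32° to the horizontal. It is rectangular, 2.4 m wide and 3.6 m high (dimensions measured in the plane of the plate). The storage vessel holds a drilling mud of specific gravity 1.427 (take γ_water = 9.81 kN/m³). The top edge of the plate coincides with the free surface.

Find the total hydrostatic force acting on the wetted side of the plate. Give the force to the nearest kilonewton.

γ = 1.427 × 9.81 = 13.99887 kN/m³.
Let θ = 32° be the plate's angle to the horizontal; measure y along the incline from where the plane meets the free surface. Vertical depth h = y·sinθ with sinθ = 0.529919.
The centroid lies 3.6/2 = 1.8 m below the top edge, so y_c = 1.8 m and h_c = 1.8 × 0.529919 = 0.953854 m.
A = 2.4 × 3.6 = 8.64 m².
Resultant F = γ·h_c·A = 13.99887 × 0.953854 × 8.64 = 115.369 kN.

F ≈ 115 kN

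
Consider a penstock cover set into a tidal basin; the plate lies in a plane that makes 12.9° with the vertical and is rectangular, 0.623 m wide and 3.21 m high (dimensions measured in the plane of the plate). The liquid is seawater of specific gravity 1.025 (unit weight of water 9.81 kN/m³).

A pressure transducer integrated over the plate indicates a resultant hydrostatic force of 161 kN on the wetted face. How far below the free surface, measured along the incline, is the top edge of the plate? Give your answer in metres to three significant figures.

y_top ≈ 6.61 m

γ = 1.025 × 9.81 = 10.05525 kN/m³.
A = 0.623 × 3.21 = 1.99983 m².
From F = γ·h_c·A, the centroid depth is h_c = 161/(10.05525 × 1.99983) = 8.00645 m.
The plate makes 12.9° with the vertical, i.e. θ = 90° − 12.9° = 77.1° to the horizontal. Measuring y along the incline from the free-surface line, vertical depth h = y·sinθ with sinθ = 0.974761.
Along the incline, y_c = h_c/sinθ = 8.00645/0.974761 = 8.21376 m.
The centroid lies 3.21/2 = 1.605 m below the top edge, so the top edge sits at y_top = 8.21376 − 1.605 = 6.60876 m along the incline.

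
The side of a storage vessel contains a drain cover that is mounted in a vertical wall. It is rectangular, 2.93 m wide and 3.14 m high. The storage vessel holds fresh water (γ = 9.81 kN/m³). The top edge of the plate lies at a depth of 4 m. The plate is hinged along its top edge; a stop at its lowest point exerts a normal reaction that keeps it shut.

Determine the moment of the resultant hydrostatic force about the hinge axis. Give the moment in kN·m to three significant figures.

γ = 9.81 kN/m³.
The centroid lies 3.14/2 = 1.57 m below the top edge, so the centroid depth is h_c = 4 + 1.57 = 5.57 m.
A = 2.93 × 3.14 = 9.2002 m².
Resultant F = γ·h_c·A = 9.81 × 5.57 × 9.2002 = 502.715 kN.
I_c = b·h³/12 = 2.93 × 3.14³/12 = 7.55919 m⁴.
Centre of pressure: y_p = y_c + I_c/(y_c·A) = 5.57 + 7.55919/(5.57 × 9.2002) = 5.57 + 0.14751 = 5.71751 m along the plane.
The resultant acts 1.57 + 0.14751 = 1.71751 m (along the plate) below the hinge at the top edge, so the moment about the hinge is M = F × 1.71751 = 502.715 × 1.71751 = 863.418 kN·m.

M ≈ 863 kN·m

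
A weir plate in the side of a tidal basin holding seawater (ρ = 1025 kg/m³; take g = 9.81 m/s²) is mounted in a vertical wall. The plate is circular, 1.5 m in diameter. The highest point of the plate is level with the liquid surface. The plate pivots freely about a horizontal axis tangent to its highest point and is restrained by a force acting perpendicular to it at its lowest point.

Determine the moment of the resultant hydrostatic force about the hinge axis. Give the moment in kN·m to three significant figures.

M ≈ 12.5 kN·m

γ = ρg = 1025 × 9.81 / 1000 = 10.05525 kN/m³.
The centroid is at the centre, 0.75 m below the top of the plate, so the centroid depth is h_c = 0.75 m.
A = π(0.75)² = 1.76715 m².
Resultant F = γ·h_c·A = 10.05525 × 0.75 × 1.76715 = 13.3269 kN.
I_c = πr⁴/4 = π × 0.75⁴/4 = 0.248505 m⁴.
Centre of pressure: y_p = y_c + I_c/(y_c·A) = 0.75 + 0.248505/(0.75 × 1.76715) = 0.75 + 0.1875 = 0.9375 m along the plane.
The resultant acts 0.75 + 0.1875 = 0.9375 m (along the plate) below the hinge at the top edge, so the moment about the hinge is M = F × 0.9375 = 13.3269 × 0.9375 = 12.494 kN·m.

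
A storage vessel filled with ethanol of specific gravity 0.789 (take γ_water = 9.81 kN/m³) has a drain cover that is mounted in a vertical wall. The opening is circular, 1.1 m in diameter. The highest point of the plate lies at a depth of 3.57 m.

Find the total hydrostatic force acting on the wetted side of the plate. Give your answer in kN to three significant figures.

F ≈ 30.3 kN

γ = 0.789 × 9.81 = 7.74009 kN/m³.
The centroid is at the centre, 0.55 m below the top of the plate, so the centroid depth is h_c = 3.57 + 0.55 = 4.12 m.
A = π(0.55)² = 0.950332 m².
Resultant F = γ·h_c·A = 7.74009 × 4.12 × 0.950332 = 30.3053 kN.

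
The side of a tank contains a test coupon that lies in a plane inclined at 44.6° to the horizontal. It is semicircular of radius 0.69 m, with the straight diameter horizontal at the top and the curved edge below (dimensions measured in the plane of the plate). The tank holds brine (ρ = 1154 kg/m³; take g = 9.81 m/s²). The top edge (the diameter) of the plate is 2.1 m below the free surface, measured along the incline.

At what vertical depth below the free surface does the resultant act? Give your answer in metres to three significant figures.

h_p = 1.69 m

γ = ρg = 1154 × 9.81 / 1000 = 11.32074 kN/m³.
Let θ = 44.6° be the plate's angle to the horizontal; measure y along the incline from where the plane meets the free surface. Vertical depth h = y·sinθ with sinθ = 0.702153.
The centroid of a semicircle lies 4r/(3π) = 0.292845 m from the diameter, here below the top edge, so y_c = 2.1 + 0.292845 = 2.39285 m and h_c = 2.39285 × 0.702153 = 1.68015 m.
A = πr²/2 = π × 0.69²/2 = 0.747856 m².
Resultant F = γ·h_c·A = 11.32074 × 1.68015 × 0.747856 = 14.2246 kN.
I_c = (π/8 − 8/(9π))·r⁴ = 0.109757 × 0.69⁴ = 0.0248788 m⁴.
Centre of pressure: y_p = y_c + I_c/(y_c·A) = 2.39285 + 0.0248788/(2.39285 × 0.747856) = 2.39285 + 0.0139026 = 2.40675 m along the plane.
Vertically, h_p = y_p·sinθ = 2.40675 × 0.702153 = 1.68991 m.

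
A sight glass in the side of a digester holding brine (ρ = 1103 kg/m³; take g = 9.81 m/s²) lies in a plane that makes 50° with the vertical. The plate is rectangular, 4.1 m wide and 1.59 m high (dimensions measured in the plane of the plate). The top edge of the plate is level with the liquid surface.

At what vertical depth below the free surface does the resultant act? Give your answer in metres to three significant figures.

γ = ρg = 1103 × 9.81 / 1000 = 10.82043 kN/m³.
The plate makes 50° with the vertical, i.e. θ = 90° − 50° = 40° to the horizontal. Measuring y along the incline from the free-surface line, vertical depth h = y·sinθ with sinθ = 0.642788.
The centroid lies 1.59/2 = 0.795 m below the top edge, so y_c = 0.795 m and h_c = 0.795 × 0.642788 = 0.511016 m.
A = 4.1 × 1.59 = 6.519 m².
Resultant F = γ·h_c·A = 10.82043 × 0.511016 × 6.519 = 36.0462 kN.
I_c = b·h³/12 = 4.1 × 1.59³/12 = 1.37339 m⁴.
Centre of pressure: y_p = y_c + I_c/(y_c·A) = 0.795 + 1.37339/(0.795 × 6.519) = 0.795 + 0.265 = 1.06 m along the plane.
Vertically, h_p = y_p·sinθ = 1.06 × 0.642788 = 0.681355 m.

h_p = 0.681 m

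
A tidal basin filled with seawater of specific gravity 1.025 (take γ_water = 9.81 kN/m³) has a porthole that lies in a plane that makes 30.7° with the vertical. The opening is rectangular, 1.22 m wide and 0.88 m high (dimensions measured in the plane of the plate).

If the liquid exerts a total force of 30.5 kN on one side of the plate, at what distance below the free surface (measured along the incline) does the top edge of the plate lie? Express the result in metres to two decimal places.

γ = 1.025 × 9.81 = 10.05525 kN/m³.
A = 1.22 × 0.88 = 1.0736 m².
From F = γ·h_c·A, the centroid depth is h_c = 30.5/(10.05525 × 1.0736) = 2.8253 m.
The plate makes 30.7° with the vertical, i.e. θ = 90° − 30.7° = 59.3° to the horizontal. Measuring y along the incline from the free-surface line, vertical depth h = y·sinθ with sinθ = 0.859852.
Along the incline, y_c = h_c/sinθ = 2.8253/0.859852 = 3.2858 m.
The centroid lies 0.88/2 = 0.44 m below the top edge, so the top edge sits at y_top = 3.2858 − 0.44 = 2.8458 m along the incline.

y_top ≈ 2.85 m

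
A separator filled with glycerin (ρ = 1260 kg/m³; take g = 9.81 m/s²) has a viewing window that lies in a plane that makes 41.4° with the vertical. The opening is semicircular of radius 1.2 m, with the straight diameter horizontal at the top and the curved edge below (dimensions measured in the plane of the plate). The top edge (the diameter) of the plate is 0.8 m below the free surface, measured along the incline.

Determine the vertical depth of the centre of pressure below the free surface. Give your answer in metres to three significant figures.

h_p = 1.04 m

γ = ρg = 1260 × 9.81 / 1000 = 12.3606 kN/m³.
The plate makes 41.4° with the vertical, i.e. θ = 90° − 41.4° = 48.6° to the horizontal. Measuring y along the incline from the free-surface line, vertical depth h = y·sinθ with sinθ = 0.750111.
The centroid of a semicircle lies 4r/(3π) = 0.509296 m from the diameter, here below the top edge, so y_c = 0.8 + 0.509296 = 1.3093 m and h_c = 1.3093 × 0.750111 = 0.98212 m.
A = πr²/2 = π × 1.2²/2 = 2.26195 m².
Resultant F = γ·h_c·A = 12.3606 × 0.98212 × 2.26195 = 27.4592 kN.
I_c = (π/8 − 8/(9π))·r⁴ = 0.109757 × 1.2⁴ = 0.227592 m⁴.
Centre of pressure: y_p = y_c + I_c/(y_c·A) = 1.3093 + 0.227592/(1.3093 × 2.26195) = 1.3093 + 0.0768484 = 1.38615 m along the plane.
Vertically, h_p = y_p·sinθ = 1.38615 × 0.750111 = 1.03977 m.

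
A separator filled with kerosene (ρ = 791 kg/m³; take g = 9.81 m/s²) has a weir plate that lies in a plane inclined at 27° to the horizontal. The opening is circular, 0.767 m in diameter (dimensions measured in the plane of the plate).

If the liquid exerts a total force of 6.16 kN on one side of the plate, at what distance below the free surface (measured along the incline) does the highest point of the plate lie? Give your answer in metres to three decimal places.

y_top ≈ 3.401 m

γ = ρg = 791 × 9.81 / 1000 = 7.75971 kN/m³.
A = π(0.3835)² = 0.462041 m².
From F = γ·h_c·A, the centroid depth is h_c = 6.16/(7.75971 × 0.462041) = 1.71812 m.
Let θ = 27° be the plate's angle to the horizontal; measure y along the incline from where the plane meets the free surface. Vertical depth h = y·sinθ with sinθ = 0.453990.
Along the incline, y_c = h_c/sinθ = 1.71812/0.453990 = 3.78449 m.
The centroid is at the centre, 0.3835 m below the top of the plate, so the highest point sits at y_top = 3.78449 − 0.3835 = 3.40099 m along the incline.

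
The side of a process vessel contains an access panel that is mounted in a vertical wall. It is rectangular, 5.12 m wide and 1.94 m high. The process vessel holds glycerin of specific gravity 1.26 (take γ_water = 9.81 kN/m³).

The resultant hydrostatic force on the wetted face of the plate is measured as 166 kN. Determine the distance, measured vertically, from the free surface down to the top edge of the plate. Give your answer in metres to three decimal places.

d_top ≈ 0.382 m

γ = 1.26 × 9.81 = 12.3606 kN/m³.
A = 5.12 × 1.94 = 9.9328 m².
From F = γ·h_c·A, the centroid depth is h_c = 166/(12.3606 × 9.9328) = 1.35206 m.
The centroid lies 1.94/2 = 0.97 m below the top edge, so the top edge sits at h_top = 1.35206 − 0.97 = 0.38206 m below the surface.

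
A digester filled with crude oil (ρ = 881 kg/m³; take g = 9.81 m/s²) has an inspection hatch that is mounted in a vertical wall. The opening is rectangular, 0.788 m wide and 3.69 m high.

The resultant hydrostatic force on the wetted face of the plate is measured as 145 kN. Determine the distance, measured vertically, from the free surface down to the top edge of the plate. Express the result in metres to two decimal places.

γ = ρg = 881 × 9.81 / 1000 = 8.64261 kN/m³.
A = 0.788 × 3.69 = 2.90772 m².
From F = γ·h_c·A, the centroid depth is h_c = 145/(8.64261 × 2.90772) = 5.76993 m.
The centroid lies 3.69/2 = 1.845 m below the top edge, so the top edge sits at h_top = 5.76993 − 1.845 = 3.92493 m below the surface.

d_top ≈ 3.92 m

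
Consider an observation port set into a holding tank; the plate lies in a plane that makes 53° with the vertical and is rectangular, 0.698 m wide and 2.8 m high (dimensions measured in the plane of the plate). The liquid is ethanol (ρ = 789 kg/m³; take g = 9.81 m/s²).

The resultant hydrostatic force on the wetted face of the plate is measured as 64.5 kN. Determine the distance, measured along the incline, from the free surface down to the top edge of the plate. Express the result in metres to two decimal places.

γ = ρg = 789 × 9.81 / 1000 = 7.74009 kN/m³.
A = 0.698 × 2.8 = 1.9544 m².
From F = γ·h_c·A, the centroid depth is h_c = 64.5/(7.74009 × 1.9544) = 4.26383 m.
The plate makes 53° with the vertical, i.e. θ = 90° − 53° = 37° to the horizontal. Measuring y along the incline from the free-surface line, vertical depth h = y·sinθ with sinθ = 0.601815.
Along the incline, y_c = h_c/sinθ = 4.26383/0.601815 = 7.08495 m.
The centroid lies 2.8/2 = 1.4 m below the top edge, so the top edge sits at y_top = 7.08495 − 1.4 = 5.68495 m along the incline.

y_top ≈ 5.68 m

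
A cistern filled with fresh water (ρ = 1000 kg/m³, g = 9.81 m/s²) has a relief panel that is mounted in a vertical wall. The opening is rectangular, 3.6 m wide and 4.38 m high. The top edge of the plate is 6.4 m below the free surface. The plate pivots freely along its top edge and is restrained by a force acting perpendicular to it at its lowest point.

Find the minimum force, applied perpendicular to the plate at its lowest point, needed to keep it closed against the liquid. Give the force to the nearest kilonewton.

P ≈ 721 kN

γ = ρg = 1000 × 9.81 = 9810 N/m³ = 9.81 kN/m³.
The centroid lies 4.38/2 = 2.19 m below the top edge, so the centroid depth is h_c = 6.4 + 2.19 = 8.59 m.
A = 3.6 × 4.38 = 15.768 m².
Resultant F = γ·h_c·A = 9.81 × 8.59 × 15.768 = 1328.74 kN.
I_c = b·h³/12 = 3.6 × 4.38³/12 = 25.2083 m⁴.
Centre of pressure: y_p = y_c + I_c/(y_c·A) = 8.59 + 25.2083/(8.59 × 15.768) = 8.59 + 0.186112 = 8.77611 m along the plane.
The resultant acts 2.19 + 0.186112 = 2.37611 m (along the plate) below the hinge at the top edge, so the moment about the hinge is M = F × 2.37611 = 1328.74 × 2.37611 = 3157.23 kN·m.
A normal force at the bottom, 4.38 m from the hinge, must supply this moment: P = 3157.23/4.38 = 720.829 kN.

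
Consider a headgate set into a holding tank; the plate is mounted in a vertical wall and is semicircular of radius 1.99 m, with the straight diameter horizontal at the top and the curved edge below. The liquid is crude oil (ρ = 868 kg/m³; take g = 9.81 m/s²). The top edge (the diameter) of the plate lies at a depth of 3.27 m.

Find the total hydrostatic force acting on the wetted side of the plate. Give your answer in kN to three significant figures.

γ = ρg = 868 × 9.81 / 1000 = 8.51508 kN/m³.
The centroid of a semicircle lies 4r/(3π) = 0.844582 m from the diameter, here below the top edge, so the centroid depth is h_c = 3.27 + 0.844582 = 4.11458 m.
A = πr²/2 = π × 1.99²/2 = 6.22051 m².
Resultant F = γ·h_c·A = 8.51508 × 4.11458 × 6.22051 = 217.942 kN.

F ≈ 218 kN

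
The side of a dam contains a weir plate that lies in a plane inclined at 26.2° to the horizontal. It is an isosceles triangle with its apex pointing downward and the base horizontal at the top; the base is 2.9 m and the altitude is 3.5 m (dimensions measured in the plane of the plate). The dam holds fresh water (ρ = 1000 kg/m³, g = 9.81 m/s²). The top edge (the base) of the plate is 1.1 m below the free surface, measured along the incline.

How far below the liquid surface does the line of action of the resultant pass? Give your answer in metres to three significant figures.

γ = ρg = 1000 × 9.81 = 9810 N/m³ = 9.81 kN/m³.
Let θ = 26.2° be the plate's angle to the horizontal; measure y along the incline from where the plane meets the free surface. Vertical depth h = y·sinθ with sinθ = 0.441506.
With the apex down, the centroid sits h/3 = 3.5/3 = 1.16667 m below the base (the top edge), so y_c = 1.1 + 1.16667 = 2.26667 m and h_c = 2.26667 × 0.441506 = 1.00075 m.
A = ½ × 2.9 × 3.5 = 5.075 m².
Resultant F = γ·h_c·A = 9.81 × 1.00075 × 5.075 = 49.8231 kN.
I_c = b·h³/36 = 2.9 × 3.5³/36 = 3.45382 m⁴.
Centre of pressure: y_p = y_c + I_c/(y_c·A) = 2.26667 + 3.45382/(2.26667 × 5.075) = 2.26667 + 0.300245 = 2.56691 m along the plane.
Vertically, h_p = y_p·sinθ = 2.56691 × 0.441506 = 1.13331 m.

h_p = 1.13 m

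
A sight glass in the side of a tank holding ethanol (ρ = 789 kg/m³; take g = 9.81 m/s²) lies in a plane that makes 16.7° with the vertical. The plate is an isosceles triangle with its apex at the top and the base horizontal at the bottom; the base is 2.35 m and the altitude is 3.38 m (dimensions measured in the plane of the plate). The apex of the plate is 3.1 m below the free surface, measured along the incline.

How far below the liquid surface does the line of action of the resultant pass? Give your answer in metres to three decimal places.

h_p = 5.241 m

γ = ρg = 789 × 9.81 / 1000 = 7.74009 kN/m³.
The plate makes 16.7° with the vertical, i.e. θ = 90° − 16.7° = 73.3° to the horizontal. Measuring y along the incline from the free-surface line, vertical depth h = y·sinθ with sinθ = 0.957822.
With the apex up, the centroid sits 2h/3 = 2 × 3.38/3 = 2.25333 m below the apex, so y_c = 3.1 + 2.25333 = 5.35333 m and h_c = 5.35333 × 0.957822 = 5.12754 m.
A = ½ × 2.35 × 3.38 = 3.9715 m².
Resultant F = γ·h_c·A = 7.74009 × 5.12754 × 3.9715 = 157.619 kN.
I_c = b·h³/36 = 2.35 × 3.38³/36 = 2.52067 m⁴.
Centre of pressure: y_p = y_c + I_c/(y_c·A) = 5.35333 + 2.52067/(5.35333 × 3.9715) = 5.35333 + 0.11856 = 5.47189 m along the plane.
Vertically, h_p = y_p·sinθ = 5.47189 × 0.957822 = 5.2411 m.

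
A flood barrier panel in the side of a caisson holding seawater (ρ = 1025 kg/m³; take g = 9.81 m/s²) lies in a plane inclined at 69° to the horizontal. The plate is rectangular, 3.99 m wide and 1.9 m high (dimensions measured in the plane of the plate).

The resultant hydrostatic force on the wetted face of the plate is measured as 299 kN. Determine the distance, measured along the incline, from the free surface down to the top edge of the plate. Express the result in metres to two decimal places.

y_top ≈ 3.25 m

γ = ρg = 1025 × 9.81 / 1000 = 10.05525 kN/m³.
A = 3.99 × 1.9 = 7.581 m².
From F = γ·h_c·A, the centroid depth is h_c = 299/(10.05525 × 7.581) = 3.9224 m.
Let θ = 69° be the plate's angle to the horizontal; measure y along the incline from where the plane meets the free surface. Vertical depth h = y·sinθ with sinθ = 0.933580.
Along the incline, y_c = h_c/sinθ = 3.9224/0.933580 = 4.20146 m.
The centroid lies 1.9/2 = 0.95 m below the top edge, so the top edge sits at y_top = 4.20146 − 0.95 = 3.25146 m along the incline.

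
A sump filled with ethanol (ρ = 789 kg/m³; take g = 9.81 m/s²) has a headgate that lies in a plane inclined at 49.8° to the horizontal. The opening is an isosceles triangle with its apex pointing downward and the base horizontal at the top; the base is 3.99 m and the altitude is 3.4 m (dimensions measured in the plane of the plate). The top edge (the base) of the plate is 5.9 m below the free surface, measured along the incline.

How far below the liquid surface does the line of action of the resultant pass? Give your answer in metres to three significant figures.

h_p = 5.44 m

γ = ρg = 789 × 9.81 / 1000 = 7.74009 kN/m³.
Let θ = 49.8° be the plate's angle to the horizontal; measure y along the incline from where the plane meets the free surface. Vertical depth h = y·sinθ with sinθ = 0.763796.
With the apex down, the centroid sits h/3 = 3.4/3 = 1.13333 m below the base (the top edge), so y_c = 5.9 + 1.13333 = 7.03333 m and h_c = 7.03333 × 0.763796 = 5.37203 m.
A = ½ × 3.99 × 3.4 = 6.783 m².
Resultant F = γ·h_c·A = 7.74009 × 5.37203 × 6.783 = 282.037 kN.
I_c = b·h³/36 = 3.99 × 3.4³/36 = 4.35619 m⁴.
Centre of pressure: y_p = y_c + I_c/(y_c·A) = 7.03333 + 4.35619/(7.03333 × 6.783) = 7.03333 + 0.0913112 = 7.12464 m along the plane.
Vertically, h_p = y_p·sinθ = 7.12464 × 0.763796 = 5.44177 m.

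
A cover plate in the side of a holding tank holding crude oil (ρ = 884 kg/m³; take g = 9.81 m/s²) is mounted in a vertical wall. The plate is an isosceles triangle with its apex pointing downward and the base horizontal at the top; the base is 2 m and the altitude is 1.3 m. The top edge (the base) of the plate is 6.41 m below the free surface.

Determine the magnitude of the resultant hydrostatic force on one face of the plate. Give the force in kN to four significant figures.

γ = ρg = 884 × 9.81 / 1000 = 8.67204 kN/m³.
With the apex down, the centroid sits h/3 = 1.3/3 = 0.433333 m below the base (the top edge), so the centroid depth is h_c = 6.41 + 0.433333 = 6.84333 m.
A = ½ × 2 × 1.3 = 1.3 m².
Resultant F = γ·h_c·A = 8.67204 × 6.84333 × 1.3 = 77.1493 kN.

F ≈ 77.15 kN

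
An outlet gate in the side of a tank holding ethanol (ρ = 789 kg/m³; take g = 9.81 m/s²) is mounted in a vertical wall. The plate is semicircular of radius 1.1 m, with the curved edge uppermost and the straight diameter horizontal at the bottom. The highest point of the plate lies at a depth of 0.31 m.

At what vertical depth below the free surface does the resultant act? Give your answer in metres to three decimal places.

h_p = 1.033 m

γ = ρg = 789 × 9.81 / 1000 = 7.74009 kN/m³.
The centroid lies 4r/(3π) = 0.466854 m above the diameter, so r − 4r/(3π) = 1.1 − 0.466854 = 0.633146 m below the topmost point, so the centroid depth is h_c = 0.31 + 0.633146 = 0.943146 m.
A = πr²/2 = π × 1.1²/2 = 1.90066 m².
Resultant F = γ·h_c·A = 7.74009 × 0.943146 × 1.90066 = 13.8749 kN.
I_c = (π/8 − 8/(9π))·r⁴ = 0.109757 × 1.1⁴ = 0.160695 m⁴.
Centre of pressure: y_p = y_c + I_c/(y_c·A) = 0.943146 + 0.160695/(0.943146 × 1.90066) = 0.943146 + 0.0896435 = 1.03279 m along the plane.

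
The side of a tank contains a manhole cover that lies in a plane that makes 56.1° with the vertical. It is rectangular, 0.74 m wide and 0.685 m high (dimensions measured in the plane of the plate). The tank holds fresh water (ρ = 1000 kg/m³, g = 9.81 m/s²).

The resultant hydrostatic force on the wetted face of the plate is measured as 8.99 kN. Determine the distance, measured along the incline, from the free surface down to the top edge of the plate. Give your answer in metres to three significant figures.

y_top ≈ 2.90 m

γ = ρg = 1000 × 9.81 = 9810 N/m³ = 9.81 kN/m³.
A = 0.74 × 0.685 = 0.5069 m².
From F = γ·h_c·A, the centroid depth is h_c = 8.99/(9.81 × 0.5069) = 1.80787 m.
The plate makes 56.1° with the vertical, i.e. θ = 90° − 56.1° = 33.9° to the horizontal. Measuring y along the incline from the free-surface line, vertical depth h = y·sinθ with sinθ = 0.557745.
Along the incline, y_c = h_c/sinθ = 1.80787/0.557745 = 3.24139 m.
The centroid lies 0.685/2 = 0.3425 m below the top edge, so the top edge sits at y_top = 3.24139 − 0.3425 = 2.89889 m along the incline.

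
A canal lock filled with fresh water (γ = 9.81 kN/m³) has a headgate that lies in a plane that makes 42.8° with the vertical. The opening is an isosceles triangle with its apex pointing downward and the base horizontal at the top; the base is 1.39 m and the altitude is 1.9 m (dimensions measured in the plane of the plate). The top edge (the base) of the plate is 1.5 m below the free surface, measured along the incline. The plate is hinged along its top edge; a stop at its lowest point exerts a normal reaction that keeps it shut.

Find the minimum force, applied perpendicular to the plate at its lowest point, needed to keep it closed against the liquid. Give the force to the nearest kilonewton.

P ≈ 8 kN

γ = 9.81 kN/m³.
The plate makes 42.8° with the vertical, i.e. θ = 90° − 42.8° = 47.2° to the horizontal. Measuring y along the incline from the free-surface line, vertical depth h = y·sinθ with sinθ = 0.733730.
With the apex down, the centroid sits h/3 = 1.9/3 = 0.633333 m below the base (the top edge), so y_c = 1.5 + 0.633333 = 2.13333 m and h_c = 2.13333 × 0.733730 = 1.56529 m.
A = ½ × 1.39 × 1.9 = 1.3205 m².
Resultant F = γ·h_c·A = 9.81 × 1.56529 × 1.3205 = 20.2769 kN.
I_c = b·h³/36 = 1.39 × 1.9³/36 = 0.264834 m⁴.
Centre of pressure: y_p = y_c + I_c/(y_c·A) = 2.13333 + 0.264834/(2.13333 × 1.3205) = 2.13333 + 0.0940107 = 2.22734 m along the plane.
The resultant acts 0.633333 + 0.0940107 = 0.727344 m (along the plate) below the hinge at the top edge, so the moment about the hinge is M = F × 0.727344 = 20.2769 × 0.727344 = 14.7483 kN·m.
A normal force at the bottom, 1.9 m from the hinge, must supply this moment: P = 14.7483/1.9 = 7.76226 kN.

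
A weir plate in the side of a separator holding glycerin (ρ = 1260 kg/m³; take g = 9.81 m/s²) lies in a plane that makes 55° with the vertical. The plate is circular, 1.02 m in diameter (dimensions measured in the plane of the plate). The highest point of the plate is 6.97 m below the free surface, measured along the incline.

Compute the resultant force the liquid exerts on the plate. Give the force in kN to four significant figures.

γ = ρg = 1260 × 9.81 / 1000 = 12.3606 kN/m³.
The plate makes 55° with the vertical, i.e. θ = 90° − 55° = 35° to the horizontal. Measuring y along the incline from the free-surface line, vertical depth h = y·sinθ with sinθ = 0.573576.
The centroid is at the centre, 0.51 m below the top of the plate, so y_c = 6.97 + 0.51 = 7.48 m and h_c = 7.48 × 0.573576 = 4.29035 m.
A = π(0.51)² = 0.817128 m².
Resultant F = γ·h_c·A = 12.3606 × 4.29035 × 0.817128 = 43.3334 kN.

F ≈ 43.33 kN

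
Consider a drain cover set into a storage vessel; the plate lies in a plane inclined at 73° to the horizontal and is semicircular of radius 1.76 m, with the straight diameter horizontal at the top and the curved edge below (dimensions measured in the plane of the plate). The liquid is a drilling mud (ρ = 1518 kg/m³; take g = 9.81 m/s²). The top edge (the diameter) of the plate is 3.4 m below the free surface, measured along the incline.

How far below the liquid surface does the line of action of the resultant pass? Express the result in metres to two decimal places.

γ = ρg = 1518 × 9.81 / 1000 = 14.89158 kN/m³.
Let θ = 73° be the plate's angle to the horizontal; measure y along the incline from where the plane meets the free surface. Vertical depth h = y·sinθ with sinθ = 0.956305.
The centroid of a semicircle lies 4r/(3π) = 0.746967 m from the diameter, here below the top edge, so y_c = 3.4 + 0.746967 = 4.14697 m and h_c = 4.14697 × 0.956305 = 3.96577 m.
A = πr²/2 = π × 1.76²/2 = 4.8657 m².
Resultant F = γ·h_c·A = 14.89158 × 3.96577 × 4.8657 = 287.352 kN.
I_c = (π/8 − 8/(9π))·r⁴ = 0.109757 × 1.76⁴ = 1.05313 m⁴.
Centre of pressure: y_p = y_c + I_c/(y_c·A) = 4.14697 + 1.05313/(4.14697 × 4.8657) = 4.14697 + 0.0521922 = 4.19916 m along the plane.
Vertically, h_p = y_p·sinθ = 4.19916 × 0.956305 = 4.01568 m.

h_p = 4.02 m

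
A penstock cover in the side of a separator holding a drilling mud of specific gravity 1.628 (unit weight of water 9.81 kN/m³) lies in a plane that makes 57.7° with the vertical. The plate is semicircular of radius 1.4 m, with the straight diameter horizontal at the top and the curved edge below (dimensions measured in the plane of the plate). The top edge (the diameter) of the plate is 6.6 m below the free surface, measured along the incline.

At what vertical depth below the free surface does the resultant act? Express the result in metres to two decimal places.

h_p = 3.85 m

γ = 1.628 × 9.81 = 15.97068 kN/m³.
The plate makes 57.7° with the vertical, i.e. θ = 90° − 57.7° = 32.3° to the horizontal. Measuring y along the incline from the free-surface line, vertical depth h = y·sinθ with sinθ = 0.534352.
The centroid of a semicircle lies 4r/(3π) = 0.594178 m from the diameter, here below the top edge, so y_c = 6.6 + 0.594178 = 7.19418 m and h_c = 7.19418 × 0.534352 = 3.84422 m.
A = πr²/2 = π × 1.4²/2 = 3.07876 m².
Resultant F = γ·h_c·A = 15.97068 × 3.84422 × 3.07876 = 189.02 kN.
I_c = (π/8 − 8/(9π))·r⁴ = 0.109757 × 1.4⁴ = 0.421642 m⁴.
Centre of pressure: y_p = y_c + I_c/(y_c·A) = 7.19418 + 0.421642/(7.19418 × 3.07876) = 7.19418 + 0.0190365 = 7.21322 m along the plane.
Vertically, h_p = y_p·sinθ = 7.21322 × 0.534352 = 3.8544 m.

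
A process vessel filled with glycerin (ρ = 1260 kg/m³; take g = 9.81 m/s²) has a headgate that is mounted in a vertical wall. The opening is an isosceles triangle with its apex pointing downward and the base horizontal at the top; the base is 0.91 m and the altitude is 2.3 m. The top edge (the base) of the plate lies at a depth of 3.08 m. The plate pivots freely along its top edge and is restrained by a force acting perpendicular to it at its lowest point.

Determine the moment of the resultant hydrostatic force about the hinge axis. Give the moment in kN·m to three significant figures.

γ = ρg = 1260 × 9.81 / 1000 = 12.3606 kN/m³.
With the apex down, the centroid sits h/3 = 2.3/3 = 0.766667 m below the base (the top edge), so the centroid depth is h_c = 3.08 + 0.766667 = 3.84667 m.
A = ½ × 0.91 × 2.3 = 1.0465 m².
Resultant F = γ·h_c·A = 12.3606 × 3.84667 × 1.0465 = 49.7581 kN.
I_c = b·h³/36 = 0.91 × 2.3³/36 = 0.307555 m⁴.
Centre of pressure: y_p = y_c + I_c/(y_c·A) = 3.84667 + 0.307555/(3.84667 × 1.0465) = 3.84667 + 0.0764009 = 3.92307 m along the plane.
The resultant acts 0.766667 + 0.0764009 = 0.843068 m (along the plate) below the hinge at the top edge, so the moment about the hinge is M = F × 0.843068 = 49.7581 × 0.843068 = 41.9495 kN·m.

M ≈ 41.9 kN·m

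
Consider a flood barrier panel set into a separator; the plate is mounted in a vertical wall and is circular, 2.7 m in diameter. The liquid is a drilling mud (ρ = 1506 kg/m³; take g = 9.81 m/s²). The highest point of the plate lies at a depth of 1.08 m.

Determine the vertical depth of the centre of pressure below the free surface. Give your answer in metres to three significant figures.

h_p = 2.62 m

γ = ρg = 1506 × 9.81 / 1000 = 14.77386 kN/m³.
The centroid is at the centre, 1.35 m below the top of the plate, so the centroid depth is h_c = 1.08 + 1.35 = 2.43 m.
A = π(1.35)² = 5.72555 m².
Resultant F = γ·h_c·A = 14.77386 × 2.43 × 5.72555 = 205.55 kN.
I_c = πr⁴/4 = π × 1.35⁴/4 = 2.6087 m⁴.
Centre of pressure: y_p = y_c + I_c/(y_c·A) = 2.43 + 2.6087/(2.43 × 5.72555) = 2.43 + 0.1875 = 2.6175 m along the plane.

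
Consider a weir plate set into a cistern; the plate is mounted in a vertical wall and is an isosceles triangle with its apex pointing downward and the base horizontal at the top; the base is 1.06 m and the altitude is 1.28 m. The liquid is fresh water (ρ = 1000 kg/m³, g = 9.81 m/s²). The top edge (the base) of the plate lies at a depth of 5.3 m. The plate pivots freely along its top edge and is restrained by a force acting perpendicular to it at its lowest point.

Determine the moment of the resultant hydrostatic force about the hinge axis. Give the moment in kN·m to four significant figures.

γ = ρg = 1000 × 9.81 = 9810 N/m³ = 9.81 kN/m³.
With the apex down, the centroid sits h/3 = 1.28/3 = 0.426667 m below the base (the top edge), so the centroid depth is h_c = 5.3 + 0.426667 = 5.72667 m.
A = ½ × 1.06 × 1.28 = 0.6784 m².
Resultant F = γ·h_c·A = 9.81 × 5.72667 × 0.6784 = 38.1116 kN.
I_c = b·h³/36 = 1.06 × 1.28³/36 = 0.0617495 m⁴.
Centre of pressure: y_p = y_c + I_c/(y_c·A) = 5.72667 + 0.0617495/(5.72667 × 0.6784) = 5.72667 + 0.0158944 = 5.74256 m along the plane.
The resultant acts 0.426667 + 0.0158944 = 0.442561 m (along the plate) below the hinge at the top edge, so the moment about the hinge is M = F × 0.442561 = 38.1116 × 0.442561 = 16.8667 kN·m.

M ≈ 16.87 kN·m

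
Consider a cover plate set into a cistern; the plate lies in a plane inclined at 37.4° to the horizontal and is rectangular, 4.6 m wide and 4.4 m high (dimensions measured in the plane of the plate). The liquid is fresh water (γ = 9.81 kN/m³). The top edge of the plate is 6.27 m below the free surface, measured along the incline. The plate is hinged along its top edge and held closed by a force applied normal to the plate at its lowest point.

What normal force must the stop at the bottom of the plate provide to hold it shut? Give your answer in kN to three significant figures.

γ = 9.81 kN/m³.
Let θ = 37.4° be the plate's angle to the horizontal; measure y along the incline from where the plane meets the free surface. Vertical depth h = y·sinθ with sinθ = 0.607376.
The centroid lies 4.4/2 = 2.2 m below the top edge, so y_c = 6.27 + 2.2 = 8.47 m and h_c = 8.47 × 0.607376 = 5.14447 m.
A = 4.6 × 4.4 = 20.24 m².
Resultant F = γ·h_c·A = 9.81 × 5.14447 × 20.24 = 1021.46 kN.
I_c = b·h³/12 = 4.6 × 4.4³/12 = 32.6539 m⁴.
Centre of pressure: y_p = y_c + I_c/(y_c·A) = 8.47 + 32.6539/(8.47 × 20.24) = 8.47 + 0.190476 = 8.66048 m along the plane.
The resultant acts 2.2 + 0.190476 = 2.39048 m (along the plate) below the hinge at the top edge, so the moment about the hinge is M = F × 2.39048 = 1021.46 × 2.39048 = 2441.78 kN·m.
A normal force at the bottom, 4.4 m from the hinge, must supply this moment: P = 2441.78/4.4 = 554.95 kN.

P ≈ 555 kN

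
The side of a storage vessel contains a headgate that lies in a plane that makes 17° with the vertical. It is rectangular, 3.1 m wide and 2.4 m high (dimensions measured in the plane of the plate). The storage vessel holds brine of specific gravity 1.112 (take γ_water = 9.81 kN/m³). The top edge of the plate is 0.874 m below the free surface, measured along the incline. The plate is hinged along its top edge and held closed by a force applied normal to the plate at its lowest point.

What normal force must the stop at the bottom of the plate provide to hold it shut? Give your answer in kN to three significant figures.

P ≈ 96.0 kN

γ = 1.112 × 9.81 = 10.90872 kN/m³.
The plate makes 17° with the vertical, i.e. θ = 90° − 17° = 73° to the horizontal. Measuring y along the incline from the free-surface line, vertical depth h = y·sinθ with sinθ = 0.956305.
The centroid lies 2.4/2 = 1.2 m below the top edge, so y_c = 0.874 + 1.2 = 2.074 m and h_c = 2.074 × 0.956305 = 1.98338 m.
A = 3.1 × 2.4 = 7.44 m².
Resultant F = γ·h_c·A = 10.90872 × 1.98338 × 7.44 = 160.973 kN.
I_c = b·h³/12 = 3.1 × 2.4³/12 = 3.5712 m⁴.
Centre of pressure: y_p = y_c + I_c/(y_c·A) = 2.074 + 3.5712/(2.074 × 7.44) = 2.074 + 0.231437 = 2.30544 m along the plane.
The resultant acts 1.2 + 0.231437 = 1.43144 m (along the plate) below the hinge at the top edge, so the moment about the hinge is M = F × 1.43144 = 160.973 × 1.43144 = 230.423 kN·m.
A normal force at the bottom, 2.4 m from the hinge, must supply this moment: P = 230.423/2.4 = 96.0096 kN.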